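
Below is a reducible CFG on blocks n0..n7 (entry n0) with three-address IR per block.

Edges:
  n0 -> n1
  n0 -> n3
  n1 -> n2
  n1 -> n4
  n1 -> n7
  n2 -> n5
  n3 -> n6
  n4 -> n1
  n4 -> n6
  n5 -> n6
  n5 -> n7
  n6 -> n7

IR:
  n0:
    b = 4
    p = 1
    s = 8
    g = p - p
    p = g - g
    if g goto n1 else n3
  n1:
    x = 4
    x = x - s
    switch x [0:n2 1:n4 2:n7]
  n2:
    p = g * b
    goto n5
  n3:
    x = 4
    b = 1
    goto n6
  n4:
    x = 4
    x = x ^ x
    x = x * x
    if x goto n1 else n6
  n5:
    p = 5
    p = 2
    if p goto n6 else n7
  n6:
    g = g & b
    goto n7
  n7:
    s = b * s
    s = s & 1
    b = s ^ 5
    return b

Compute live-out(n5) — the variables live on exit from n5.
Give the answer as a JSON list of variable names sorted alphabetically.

Answer: ["b", "g", "s"]

Analysis:
Per-block:
  n0: def={b,g,p,s} ue=∅
  n1: def={x} ue={s}
  n2: def={p} ue={b,g}
  n3: def={b,x} ue=∅
  n4: def={x} ue=∅
  n5: def={p} ue=∅
  n6: def={g} ue={b,g}
  n7: def={b,s} ue={b,s}

Liveness:
  n0: in=∅ out={b,g,s}
  n1: in={b,g,s} out={b,g,s}
  n2: in={b,g,s} out={b,g,s}
  n3: in={g,s} out={b,g,s}
  n4: in={b,g,s} out={b,g,s}
  n5: in={b,g,s} out={b,g,s}
  n6: in={b,g,s} out={b,s}
  n7: in={b,s} out=∅

live-out(n5) = ["b", "g", "s"]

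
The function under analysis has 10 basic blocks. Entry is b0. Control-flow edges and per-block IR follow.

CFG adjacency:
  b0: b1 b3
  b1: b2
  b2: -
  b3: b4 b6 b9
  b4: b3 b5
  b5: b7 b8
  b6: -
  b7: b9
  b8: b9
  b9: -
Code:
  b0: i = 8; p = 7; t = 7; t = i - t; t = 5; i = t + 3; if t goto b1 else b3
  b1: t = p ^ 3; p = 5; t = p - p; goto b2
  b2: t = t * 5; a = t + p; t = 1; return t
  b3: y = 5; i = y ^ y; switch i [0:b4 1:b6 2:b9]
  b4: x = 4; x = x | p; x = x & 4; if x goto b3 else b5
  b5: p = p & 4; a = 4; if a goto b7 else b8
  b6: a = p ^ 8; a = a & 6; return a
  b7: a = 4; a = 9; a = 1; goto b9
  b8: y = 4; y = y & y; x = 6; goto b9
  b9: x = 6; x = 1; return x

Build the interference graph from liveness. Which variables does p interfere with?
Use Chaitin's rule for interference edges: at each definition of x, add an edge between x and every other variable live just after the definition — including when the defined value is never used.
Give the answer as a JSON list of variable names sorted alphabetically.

def/use:
  b0: def={i,p,t} ue=∅
  b1: def={p,t} ue={p}
  b2: def={a,t} ue={p,t}
  b3: def={i,y} ue=∅
  b4: def={x} ue={p}
  b5: def={a,p} ue={p}
  b6: def={a} ue={p}
  b7: def={a} ue=∅
  b8: def={x,y} ue=∅
  b9: def={x} ue=∅

Live sets:
  live b0: ∅→{p}
  live b1: {p}→{p,t}
  live b2: {p,t}→∅
  live b3: {p}→{p}
  live b4: {p}→{p}
  live b5: {p}→∅
  live b6: {p}→∅
  live b7: ∅→∅
  live b8: ∅→∅
  live b9: ∅→∅

Interfere edges:
  a — ∅
  i — {p,t}
  p — {i,t,x,y}
  t — {i,p}
  x — {p}
  y — {p}

N(p) = ["i", "t", "x", "y"]

Answer: ["i", "t", "x", "y"]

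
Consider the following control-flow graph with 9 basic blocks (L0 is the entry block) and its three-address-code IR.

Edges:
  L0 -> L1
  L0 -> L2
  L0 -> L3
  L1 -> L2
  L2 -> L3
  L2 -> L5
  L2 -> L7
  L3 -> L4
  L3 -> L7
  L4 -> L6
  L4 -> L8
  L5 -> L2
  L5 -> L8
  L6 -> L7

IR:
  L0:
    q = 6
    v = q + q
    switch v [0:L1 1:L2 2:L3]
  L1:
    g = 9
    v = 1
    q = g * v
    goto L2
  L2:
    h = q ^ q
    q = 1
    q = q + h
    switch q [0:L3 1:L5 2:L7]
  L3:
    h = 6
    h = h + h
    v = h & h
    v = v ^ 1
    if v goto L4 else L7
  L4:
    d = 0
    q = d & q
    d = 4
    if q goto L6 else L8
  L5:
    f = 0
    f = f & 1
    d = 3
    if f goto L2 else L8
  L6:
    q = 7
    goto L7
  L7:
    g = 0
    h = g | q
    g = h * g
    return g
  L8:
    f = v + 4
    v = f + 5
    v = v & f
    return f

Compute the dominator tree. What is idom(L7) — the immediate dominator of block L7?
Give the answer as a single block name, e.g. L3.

idom tree: L1←L0 L2←L0 L3←L0 L4←L3 L5←L2 L6←L4 L7←L0 L8←L0
Join-block Dom:
  L2: preds {L0,L1,L5}: {L0} ∩ {L0,L1} ∩ {L0,L2,L5} = {L0}; idom=L0
  L3: preds {L0,L2}: {L0} ∩ {L0,L2} = {L0}; idom=L0
  L7: preds {L2,L3,L6}: {L0,L2} ∩ {L0,L3} ∩ {L0,L3,L4,L6} = {L0}; idom=L0
  L8: preds {L4,L5}: {L0,L3,L4} ∩ {L0,L2,L5} = {L0}; idom=L0

idom(L7) = L0

Answer: L0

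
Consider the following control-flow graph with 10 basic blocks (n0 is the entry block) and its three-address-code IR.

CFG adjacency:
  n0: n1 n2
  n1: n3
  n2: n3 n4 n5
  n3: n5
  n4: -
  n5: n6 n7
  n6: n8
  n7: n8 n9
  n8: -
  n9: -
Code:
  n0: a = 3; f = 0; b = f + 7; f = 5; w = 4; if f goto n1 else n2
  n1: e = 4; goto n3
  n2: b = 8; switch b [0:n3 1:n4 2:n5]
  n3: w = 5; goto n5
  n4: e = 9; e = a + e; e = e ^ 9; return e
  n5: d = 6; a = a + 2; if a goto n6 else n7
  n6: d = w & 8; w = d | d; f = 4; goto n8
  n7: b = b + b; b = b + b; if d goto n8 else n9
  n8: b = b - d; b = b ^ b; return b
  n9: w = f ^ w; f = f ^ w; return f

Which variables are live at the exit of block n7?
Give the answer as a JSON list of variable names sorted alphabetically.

Block summaries:
  n0: def={a,b,f,w} ue=∅
  n1: def={e} ue=∅
  n2: def={b} ue=∅
  n3: def={w} ue=∅
  n4: def={e} ue={a}
  n5: def={a,d} ue={a}
  n6: def={d,f,w} ue={w}
  n7: def={b} ue={b,d}
  n8: def={b} ue={b,d}
  n9: def={f,w} ue={f,w}

Liveness:
  n0 li=∅ lo={a,b,f,w}
  n1 li={a,b,f} lo={a,b,f}
  n2 li={a,f,w} lo={a,b,f,w}
  n3 li={a,b,f} lo={a,b,f,w}
  n4 li={a} lo=∅
  n5 li={a,b,f,w} lo={b,d,f,w}
  n6 li={b,w} lo={b,d}
  n7 li={b,d,f,w} lo={b,d,f,w}
  n8 li={b,d} lo=∅
  n9 li={f,w} lo=∅

live-out(n7) = ["b", "d", "f", "w"]

Answer: ["b", "d", "f", "w"]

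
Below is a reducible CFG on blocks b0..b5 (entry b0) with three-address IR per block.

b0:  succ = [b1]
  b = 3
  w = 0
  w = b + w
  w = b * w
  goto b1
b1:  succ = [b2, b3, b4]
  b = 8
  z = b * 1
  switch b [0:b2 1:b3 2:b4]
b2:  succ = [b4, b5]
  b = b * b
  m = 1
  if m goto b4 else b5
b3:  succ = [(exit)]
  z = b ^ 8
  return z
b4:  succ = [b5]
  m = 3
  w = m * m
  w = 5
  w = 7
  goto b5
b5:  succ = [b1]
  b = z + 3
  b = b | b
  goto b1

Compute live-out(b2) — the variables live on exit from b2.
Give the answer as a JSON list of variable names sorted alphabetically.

Block summaries:
  b0: {b,w} / ∅
  b1: {b,z} / ∅
  b2: {b,m} / {b}
  b3: {z} / {b}
  b4: {m,w} / ∅
  b5: {b} / {z}

Liveness:
  b0: in=∅ out=∅
  b1: in=∅ out={b,z}
  b2: in={b,z} out={z}
  b3: in={b} out=∅
  b4: in={z} out={z}
  b5: in={z} out=∅

live-out(b2) = ["z"]

Answer: ["z"]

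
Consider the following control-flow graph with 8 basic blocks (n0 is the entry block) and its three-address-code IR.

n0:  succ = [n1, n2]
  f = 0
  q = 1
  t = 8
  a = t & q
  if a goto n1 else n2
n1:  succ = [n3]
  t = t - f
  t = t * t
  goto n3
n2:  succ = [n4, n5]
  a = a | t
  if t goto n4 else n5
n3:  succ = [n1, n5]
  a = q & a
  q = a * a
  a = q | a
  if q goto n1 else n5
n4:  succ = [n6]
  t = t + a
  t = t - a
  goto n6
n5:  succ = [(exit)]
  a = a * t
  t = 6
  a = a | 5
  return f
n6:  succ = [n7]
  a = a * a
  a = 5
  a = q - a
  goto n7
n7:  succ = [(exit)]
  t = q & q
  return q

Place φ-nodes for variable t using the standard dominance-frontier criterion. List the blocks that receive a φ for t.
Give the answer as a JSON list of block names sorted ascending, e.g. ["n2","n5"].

Answer: ["n1", "n5"]

Analysis:
idom tree: n1←n0 n2←n0 n3←n1 n4←n2 n5←n0 n6←n4 n7←n6
Dom∩ at merges:
  n1: preds {n0,n3}: {n0} ∩ {n0,n1,n3} = {n0}; idom=n0
  n5: preds {n2,n3}: {n0,n2} ∩ {n0,n1,n3} = {n0}; idom=n0

Frontier:
  n1←n0: walk · to n0
  n1←n3: walk n3→n1 to n0
  n5←n2: walk n2 to n0
  n5←n3: walk n3→n1 to n0
  DF(n0)=∅
  DF(n1)={n1,n5}
  DF(n2)={n5}
  DF(n3)={n1,n5}
  DF(n4)=∅
  DF(n5)=∅
  DF(n6)=∅
  DF(n7)=∅

φ for t: defs {n0,n1,n4,n5,n7}
  DF⁺ = {n1,n5}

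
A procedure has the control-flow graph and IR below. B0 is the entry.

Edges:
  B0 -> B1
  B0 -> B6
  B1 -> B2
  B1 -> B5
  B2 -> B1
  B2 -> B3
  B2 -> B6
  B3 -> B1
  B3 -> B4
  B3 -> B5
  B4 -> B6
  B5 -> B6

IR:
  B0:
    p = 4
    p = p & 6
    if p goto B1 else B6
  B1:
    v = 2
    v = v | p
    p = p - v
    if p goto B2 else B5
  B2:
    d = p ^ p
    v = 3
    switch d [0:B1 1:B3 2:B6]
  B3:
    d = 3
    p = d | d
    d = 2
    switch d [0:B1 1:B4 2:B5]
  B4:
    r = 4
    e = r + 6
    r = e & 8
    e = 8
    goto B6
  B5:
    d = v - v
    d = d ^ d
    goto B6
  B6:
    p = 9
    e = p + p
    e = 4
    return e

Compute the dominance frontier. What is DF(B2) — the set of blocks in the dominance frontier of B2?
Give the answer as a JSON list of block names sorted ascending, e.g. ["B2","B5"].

Answer: ["B1", "B5", "B6"]

Analysis:
idom tree: B1←B0 B2←B1 B3←B2 B4←B3 B5←B1 B6←B0
Join-block Dom:
  B1: preds {B0,B2,B3}: {B0} ∩ {B0,B1,B2} ∩ {B0,B1,B2,B3} = {B0}; idom=B0
  B5: preds {B1,B3}: {B0,B1} ∩ {B0,B1,B2,B3} = {B0,B1}; idom=B1
  B6: preds {B0,B2,B4,B5}: {B0} ∩ {B0,B1,B2} ∩ {B0,B1,B2,B3,B4} ∩ {B0,B1,B5} = {B0}; idom=B0

Frontier:
  B1←B0: walk · to B0
  B1←B2: walk B2→B1 to B0
  B1←B3: walk B3→B2→B1 to B0
  B5←B1: walk · to B1
  B5←B3: walk B3→B2 to B1
  B6←B0: walk · to B0
  B6←B2: walk B2→B1 to B0
  B6←B4: walk B4→B3→B2→B1 to B0
  B6←B5: walk B5→B1 to B0
  B0: DF=∅
  B1: DF={B1,B6}
  B2: DF={B1,B5,B6}
  B3: DF={B1,B5,B6}
  B4: DF={B6}
  B5: DF={B6}
  B6: DF=∅

DF(B2) = ["B1", "B5", "B6"]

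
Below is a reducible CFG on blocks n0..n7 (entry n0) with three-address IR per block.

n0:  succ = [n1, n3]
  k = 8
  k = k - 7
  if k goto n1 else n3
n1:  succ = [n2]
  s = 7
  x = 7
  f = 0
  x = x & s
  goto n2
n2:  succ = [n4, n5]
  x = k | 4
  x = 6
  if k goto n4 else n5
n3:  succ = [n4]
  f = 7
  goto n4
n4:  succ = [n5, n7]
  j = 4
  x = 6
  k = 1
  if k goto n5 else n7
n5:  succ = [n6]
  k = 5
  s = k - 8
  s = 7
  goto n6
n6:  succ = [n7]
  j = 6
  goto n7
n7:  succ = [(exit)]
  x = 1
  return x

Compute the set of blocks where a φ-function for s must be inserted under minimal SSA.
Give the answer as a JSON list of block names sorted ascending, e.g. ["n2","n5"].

idom tree: n1←n0 n2←n1 n3←n0 n4←n0 n5←n0 n6←n5 n7←n0
Join-block Dom:
  n4: preds {n2,n3}: {n0,n1,n2} ∩ {n0,n3} = {n0}; idom=n0
  n5: preds {n2,n4}: {n0,n1,n2} ∩ {n0,n4} = {n0}; idom=n0
  n7: preds {n4,n6}: {n0,n4} ∩ {n0,n5,n6} = {n0}; idom=n0

DF derivation:
  n4←n2: walk n2→n1 to n0
  n4←n3: walk n3 to n0
  n5←n2: walk n2→n1 to n0
  n5←n4: walk n4 to n0
  n7←n4: walk n4 to n0
  n7←n6: walk n6→n5 to n0
  DF(n0)=∅
  DF(n1)={n4,n5}
  DF(n2)={n4,n5}
  DF(n3)={n4}
  DF(n4)={n5,n7}
  DF(n5)={n7}
  DF(n6)={n7}
  DF(n7)=∅

φ for s: defs {n1,n5}
  DF⁺ = {n4,n5,n7}

Answer: ["n4", "n5", "n7"]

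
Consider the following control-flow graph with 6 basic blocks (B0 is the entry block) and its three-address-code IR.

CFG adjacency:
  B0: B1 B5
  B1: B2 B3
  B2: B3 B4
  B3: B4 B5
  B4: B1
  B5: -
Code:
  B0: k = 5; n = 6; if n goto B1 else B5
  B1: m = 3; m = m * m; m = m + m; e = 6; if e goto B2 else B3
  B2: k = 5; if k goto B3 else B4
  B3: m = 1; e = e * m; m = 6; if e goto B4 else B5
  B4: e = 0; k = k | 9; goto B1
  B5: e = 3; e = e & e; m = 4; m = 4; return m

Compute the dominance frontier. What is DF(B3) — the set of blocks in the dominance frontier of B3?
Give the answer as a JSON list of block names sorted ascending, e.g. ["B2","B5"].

Answer: ["B4", "B5"]

Derivation:
idom tree: B1←B0 B2←B1 B3←B1 B4←B1 B5←B0
Dom at joins:
  B1: preds {B0,B4}: {B0} ∩ {B0,B1,B4} = {B0}; idom=B0
  B3: preds {B1,B2}: {B0,B1} ∩ {B0,B1,B2} = {B0,B1}; idom=B1
  B4: preds {B2,B3}: {B0,B1,B2} ∩ {B0,B1,B3} = {B0,B1}; idom=B1
  B5: preds {B0,B3}: {B0} ∩ {B0,B1,B3} = {B0}; idom=B0

DF walk-up:
  B1←B0: walk · to B0
  B1←B4: walk B4→B1 to B0
  B3←B1: walk · to B1
  B3←B2: walk B2 to B1
  B4←B2: walk B2 to B1
  B4←B3: walk B3 to B1
  B5←B0: walk · to B0
  B5←B3: walk B3→B1 to B0
  B0: DF=∅
  B1: DF={B1,B5}
  B2: DF={B3,B4}
  B3: DF={B4,B5}
  B4: DF={B1}
  B5: DF=∅

DF(B3) = ["B4", "B5"]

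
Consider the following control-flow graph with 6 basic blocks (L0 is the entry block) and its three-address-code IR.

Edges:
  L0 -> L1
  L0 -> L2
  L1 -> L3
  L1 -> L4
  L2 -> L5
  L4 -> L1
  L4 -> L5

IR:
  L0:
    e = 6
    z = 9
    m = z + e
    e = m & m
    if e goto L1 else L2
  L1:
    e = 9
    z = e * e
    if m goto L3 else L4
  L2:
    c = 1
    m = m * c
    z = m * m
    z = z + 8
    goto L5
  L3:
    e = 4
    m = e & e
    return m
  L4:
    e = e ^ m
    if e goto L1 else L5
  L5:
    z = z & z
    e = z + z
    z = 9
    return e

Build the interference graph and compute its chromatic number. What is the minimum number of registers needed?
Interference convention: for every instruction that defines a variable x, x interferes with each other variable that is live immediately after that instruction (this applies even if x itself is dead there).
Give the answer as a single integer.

Answer: 3

Working:
Per-block:
  L0: def={e,m,z} ue=∅
  L1: def={e,z} ue={m}
  L2: def={c,m,z} ue={m}
  L3: def={e,m} ue=∅
  L4: def={e} ue={e,m}
  L5: def={e,z} ue={z}

Liveness:
  L0 li=∅ lo={m}
  L1 li={m} lo={e,m,z}
  L2 li={m} lo={z}
  L3 li=∅ lo=∅
  L4 li={e,m,z} lo={m,z}
  L5 li={z} lo=∅

Interfere edges:
  c: {m}
  e: {m,z}
  m: {c,e,z}
  z: {e,m}

Chromatic number:
  lower bound: {e,m,z} mutually conflict ⇒ χ ≥ 3
  3-colouring: c0={m}  c1={c,e}  c2={z}
  χ = 3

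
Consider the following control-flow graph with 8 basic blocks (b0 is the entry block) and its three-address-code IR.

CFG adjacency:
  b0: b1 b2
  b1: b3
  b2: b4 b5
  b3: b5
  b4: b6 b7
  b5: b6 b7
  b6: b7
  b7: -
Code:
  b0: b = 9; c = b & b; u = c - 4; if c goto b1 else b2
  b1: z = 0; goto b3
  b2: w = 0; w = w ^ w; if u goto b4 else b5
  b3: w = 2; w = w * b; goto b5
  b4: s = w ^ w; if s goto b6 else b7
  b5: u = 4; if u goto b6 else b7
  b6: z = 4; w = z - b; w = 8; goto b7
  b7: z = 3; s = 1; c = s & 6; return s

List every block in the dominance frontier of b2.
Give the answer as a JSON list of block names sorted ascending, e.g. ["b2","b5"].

idom tree: b1←b0 b2←b0 b3←b1 b4←b2 b5←b0 b6←b0 b7←b0
Dom at joins:
  b5: preds {b2,b3}: {b0,b2} ∩ {b0,b1,b3} = {b0}; idom=b0
  b6: preds {b4,b5}: {b0,b2,b4} ∩ {b0,b5} = {b0}; idom=b0
  b7: preds {b4,b5,b6}: {b0,b2,b4} ∩ {b0,b5} ∩ {b0,b6} = {b0}; idom=b0

DF walk-up:
  join b5 pred b2: b2 stop@b0
  join b5 pred b3: b3→b1 stop@b0
  join b6 pred b4: b4→b2 stop@b0
  join b6 pred b5: b5 stop@b0
  join b7 pred b4: b4→b2 stop@b0
  join b7 pred b5: b5 stop@b0
  join b7 pred b6: b6 stop@b0
  b0 → ∅
  b1 → {b5}
  b2 → {b5,b6,b7}
  b3 → {b5}
  b4 → {b6,b7}
  b5 → {b6,b7}
  b6 → {b7}
  b7 → ∅

DF(b2) = ["b5", "b6", "b7"]

Answer: ["b5", "b6", "b7"]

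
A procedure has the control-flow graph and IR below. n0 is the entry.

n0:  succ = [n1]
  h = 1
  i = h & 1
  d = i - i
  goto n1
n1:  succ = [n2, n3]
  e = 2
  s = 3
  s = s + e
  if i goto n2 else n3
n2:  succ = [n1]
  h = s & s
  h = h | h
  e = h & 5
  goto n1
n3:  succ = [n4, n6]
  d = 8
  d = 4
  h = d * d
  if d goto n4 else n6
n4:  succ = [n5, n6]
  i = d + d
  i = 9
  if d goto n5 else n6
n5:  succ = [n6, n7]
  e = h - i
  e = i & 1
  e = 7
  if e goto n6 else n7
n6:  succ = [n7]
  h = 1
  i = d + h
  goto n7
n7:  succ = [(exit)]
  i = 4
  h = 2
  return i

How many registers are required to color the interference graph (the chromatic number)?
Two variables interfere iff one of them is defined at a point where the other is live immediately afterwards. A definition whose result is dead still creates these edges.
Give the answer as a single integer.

Answer: 3

Analysis:
Per-block:
  n0: def={d,h,i} ue=∅
  n1: def={e,s} ue={i}
  n2: def={e,h} ue={s}
  n3: def={d,h} ue=∅
  n4: def={i} ue={d}
  n5: def={e} ue={h,i}
  n6: def={h,i} ue={d}
  n7: def={h,i} ue=∅

Backward fixpoint:
  n0 li=∅ lo={i}
  n1 li={i} lo={i,s}
  n2 li={i,s} lo={i}
  n3 li=∅ lo={d,h}
  n4 li={d,h} lo={d,h,i}
  n5 li={d,h,i} lo={d}
  n6 li={d} lo=∅
  n7 li=∅ lo=∅

Interference:
  d: {e,h,i}
  e: {d,i,s}
  h: {d,i}
  i: {d,e,h,s}
  s: {e,i}

Chromatic number:
  lower bound: {d,e,i} mutually conflict ⇒ χ ≥ 3
  3-colouring: R0={i}  R1={d,s}  R2={e,h}
  χ = 3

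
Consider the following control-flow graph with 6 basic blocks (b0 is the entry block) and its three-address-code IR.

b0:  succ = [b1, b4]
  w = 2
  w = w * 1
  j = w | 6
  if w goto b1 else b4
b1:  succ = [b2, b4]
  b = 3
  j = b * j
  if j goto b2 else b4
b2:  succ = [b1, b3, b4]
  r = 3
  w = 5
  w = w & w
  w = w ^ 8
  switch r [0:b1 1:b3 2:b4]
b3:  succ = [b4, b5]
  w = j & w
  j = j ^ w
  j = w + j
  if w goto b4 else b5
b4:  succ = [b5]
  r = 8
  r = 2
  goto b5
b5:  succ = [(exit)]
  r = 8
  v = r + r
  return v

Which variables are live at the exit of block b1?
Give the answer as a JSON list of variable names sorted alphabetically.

Per-block:
  b0: def={j,w} ue=∅
  b1: def={b,j} ue={j}
  b2: def={r,w} ue=∅
  b3: def={j,w} ue={j,w}
  b4: def={r} ue=∅
  b5: def={r,v} ue=∅

Backward fixpoint:
  b0 li=∅ lo={j}
  b1 li={j} lo={j}
  b2 li={j} lo={j,w}
  b3 li={j,w} lo=∅
  b4 li=∅ lo=∅
  b5 li=∅ lo=∅

live-out(b1) = ["j"]

Answer: ["j"]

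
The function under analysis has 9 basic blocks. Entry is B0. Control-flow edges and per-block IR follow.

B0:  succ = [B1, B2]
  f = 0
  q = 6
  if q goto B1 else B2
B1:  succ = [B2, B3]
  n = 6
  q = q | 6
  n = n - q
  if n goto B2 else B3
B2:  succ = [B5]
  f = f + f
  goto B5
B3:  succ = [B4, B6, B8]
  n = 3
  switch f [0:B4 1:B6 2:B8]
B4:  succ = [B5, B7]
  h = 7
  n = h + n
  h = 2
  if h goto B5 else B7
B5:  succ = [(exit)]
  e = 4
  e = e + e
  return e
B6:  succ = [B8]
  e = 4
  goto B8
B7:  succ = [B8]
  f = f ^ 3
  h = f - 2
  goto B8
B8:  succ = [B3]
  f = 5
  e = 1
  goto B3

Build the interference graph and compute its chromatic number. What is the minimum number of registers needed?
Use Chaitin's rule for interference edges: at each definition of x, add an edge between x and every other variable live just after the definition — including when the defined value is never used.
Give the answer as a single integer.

Block summaries:
  B0 def {f,q} use ∅
  B1 def {n,q} use {q}
  B2 def {f} use {f}
  B3 def {n} use {f}
  B4 def {h,n} use {n}
  B5 def {e} use ∅
  B6 def {e} use ∅
  B7 def {f,h} use {f}
  B8 def {e,f} use ∅

Backward fixpoint:
  live B0: ∅→{f,q}
  live B1: {f,q}→{f}
  live B2: {f}→∅
  live B3: {f}→{f,n}
  live B4: {f,n}→{f}
  live B5: ∅→∅
  live B6: ∅→∅
  live B7: {f}→∅
  live B8: ∅→{f}

Interference:
  e — {f}
  f — {e,h,n,q}
  h — {f,n}
  n — {f,h,q}
  q — {f,n}

Colouring:
  {f,h,n} pairwise interfere (3-clique) ⇒ χ ≥ 3
  3-colouring: c0={f}  c1={e,n}  c2={h,q}
  χ = 3

Answer: 3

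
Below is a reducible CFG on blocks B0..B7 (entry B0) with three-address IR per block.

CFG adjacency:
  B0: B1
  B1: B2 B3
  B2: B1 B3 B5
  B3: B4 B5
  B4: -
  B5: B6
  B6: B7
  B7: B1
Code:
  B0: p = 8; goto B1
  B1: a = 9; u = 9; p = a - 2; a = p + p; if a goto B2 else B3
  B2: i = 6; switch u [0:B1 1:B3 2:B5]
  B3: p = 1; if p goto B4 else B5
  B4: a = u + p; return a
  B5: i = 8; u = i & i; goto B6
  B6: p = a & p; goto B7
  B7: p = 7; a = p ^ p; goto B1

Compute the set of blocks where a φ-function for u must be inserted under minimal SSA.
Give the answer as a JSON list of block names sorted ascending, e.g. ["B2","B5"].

idom tree: B1←B0 B2←B1 B3←B1 B4←B3 B5←B1 B6←B5 B7←B6
Dom at joins:
  B1: preds {B0,B2,B7}: {B0} ∩ {B0,B1,B2} ∩ {B0,B1,B5,B6,B7} = {B0}; idom=B0
  B3: preds {B1,B2}: {B0,B1} ∩ {B0,B1,B2} = {B0,B1}; idom=B1
  B5: preds {B2,B3}: {B0,B1,B2} ∩ {B0,B1,B3} = {B0,B1}; idom=B1

DF derivation:
  B1←B0: walk · to B0
  B1←B2: walk B2→B1 to B0
  B1←B7: walk B7→B6→B5→B1 to B0
  B3←B1: walk · to B1
  B3←B2: walk B2 to B1
  B5←B2: walk B2 to B1
  B5←B3: walk B3 to B1
  DF(B0)=∅
  DF(B1)={B1}
  DF(B2)={B1,B3,B5}
  DF(B3)={B5}
  DF(B4)=∅
  DF(B5)={B1}
  DF(B6)={B1}
  DF(B7)={B1}

φ for u: defs {B1,B5}
  DF⁺ = {B1}

Answer: ["B1"]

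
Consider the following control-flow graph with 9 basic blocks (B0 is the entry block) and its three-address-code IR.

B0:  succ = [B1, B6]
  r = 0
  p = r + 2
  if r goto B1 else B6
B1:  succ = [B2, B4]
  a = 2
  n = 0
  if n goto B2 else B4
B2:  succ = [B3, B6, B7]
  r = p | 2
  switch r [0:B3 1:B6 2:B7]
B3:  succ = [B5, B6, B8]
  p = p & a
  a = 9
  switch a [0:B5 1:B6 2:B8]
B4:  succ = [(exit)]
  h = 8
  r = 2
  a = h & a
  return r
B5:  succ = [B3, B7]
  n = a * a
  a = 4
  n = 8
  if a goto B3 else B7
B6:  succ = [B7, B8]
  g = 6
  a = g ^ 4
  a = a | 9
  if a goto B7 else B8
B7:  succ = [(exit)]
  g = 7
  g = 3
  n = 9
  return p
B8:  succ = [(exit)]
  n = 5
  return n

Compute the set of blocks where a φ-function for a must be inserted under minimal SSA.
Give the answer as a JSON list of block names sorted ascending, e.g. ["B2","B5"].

Answer: ["B3", "B6", "B7", "B8"]

Working:
idom tree: B1←B0 B2←B1 B3←B2 B4←B1 B5←B3 B6←B0 B7←B0 B8←B0
Dom at joins:
  B3: preds {B2,B5}: {B0,B1,B2} ∩ {B0,B1,B2,B3,B5} = {B0,B1,B2}; idom=B2
  B6: preds {B0,B2,B3}: {B0} ∩ {B0,B1,B2} ∩ {B0,B1,B2,B3} = {B0}; idom=B0
  B7: preds {B2,B5,B6}: {B0,B1,B2} ∩ {B0,B1,B2,B3,B5} ∩ {B0,B6} = {B0}; idom=B0
  B8: preds {B3,B6}: {B0,B1,B2,B3} ∩ {B0,B6} = {B0}; idom=B0

DF derivation:
  B3←B2: walk · to B2
  B3←B5: walk B5→B3 to B2
  B6←B0: walk · to B0
  B6←B2: walk B2→B1 to B0
  B6←B3: walk B3→B2→B1 to B0
  B7←B2: walk B2→B1 to B0
  B7←B5: walk B5→B3→B2→B1 to B0
  B7←B6: walk B6 to B0
  B8←B3: walk B3→B2→B1 to B0
  B8←B6: walk B6 to B0
  B0 → ∅
  B1 → {B6,B7,B8}
  B2 → {B6,B7,B8}
  B3 → {B3,B6,B7,B8}
  B4 → ∅
  B5 → {B3,B7}
  B6 → {B7,B8}
  B7 → ∅
  B8 → ∅

φ for a: defs {B1,B3,B4,B5,B6}
  DF⁺ = {B3,B6,B7,B8}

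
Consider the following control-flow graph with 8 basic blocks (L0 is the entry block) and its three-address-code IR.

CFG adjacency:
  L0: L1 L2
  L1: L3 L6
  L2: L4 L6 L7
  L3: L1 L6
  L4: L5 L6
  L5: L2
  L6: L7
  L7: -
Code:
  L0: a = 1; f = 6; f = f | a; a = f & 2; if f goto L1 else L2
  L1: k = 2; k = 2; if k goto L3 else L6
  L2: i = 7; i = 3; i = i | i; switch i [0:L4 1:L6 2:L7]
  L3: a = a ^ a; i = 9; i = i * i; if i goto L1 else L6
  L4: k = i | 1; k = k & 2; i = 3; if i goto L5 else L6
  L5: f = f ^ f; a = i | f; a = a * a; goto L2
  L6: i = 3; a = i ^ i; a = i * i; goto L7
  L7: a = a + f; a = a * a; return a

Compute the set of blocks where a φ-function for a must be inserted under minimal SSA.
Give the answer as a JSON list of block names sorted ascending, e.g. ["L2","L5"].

Answer: ["L1", "L2", "L6", "L7"]

Working:
idom tree: L1←L0 L2←L0 L3←L1 L4←L2 L5←L4 L6←L0 L7←L0
Dom∩ at merges:
  L1: preds {L0,L3}: {L0} ∩ {L0,L1,L3} = {L0}; idom=L0
  L2: preds {L0,L5}: {L0} ∩ {L0,L2,L4,L5} = {L0}; idom=L0
  L6: preds {L1,L2,L3,L4}: {L0,L1} ∩ {L0,L2} ∩ {L0,L1,L3} ∩ {L0,L2,L4} = {L0}; idom=L0
  L7: preds {L2,L6}: {L0,L2} ∩ {L0,L6} = {L0}; idom=L0

Frontier:
  L1←L0: walk · to L0
  L1←L3: walk L3→L1 to L0
  L2←L0: walk · to L0
  L2←L5: walk L5→L4→L2 to L0
  L6←L1: walk L1 to L0
  L6←L2: walk L2 to L0
  L6←L3: walk L3→L1 to L0
  L6←L4: walk L4→L2 to L0
  L7←L2: walk L2 to L0
  L7←L6: walk L6 to L0
  L0 → ∅
  L1 → {L1,L6}
  L2 → {L2,L6,L7}
  L3 → {L1,L6}
  L4 → {L2,L6}
  L5 → {L2}
  L6 → {L7}
  L7 → ∅

φ for a: defs {L0,L3,L5,L6,L7}
  DF⁺ = {L1,L2,L6,L7}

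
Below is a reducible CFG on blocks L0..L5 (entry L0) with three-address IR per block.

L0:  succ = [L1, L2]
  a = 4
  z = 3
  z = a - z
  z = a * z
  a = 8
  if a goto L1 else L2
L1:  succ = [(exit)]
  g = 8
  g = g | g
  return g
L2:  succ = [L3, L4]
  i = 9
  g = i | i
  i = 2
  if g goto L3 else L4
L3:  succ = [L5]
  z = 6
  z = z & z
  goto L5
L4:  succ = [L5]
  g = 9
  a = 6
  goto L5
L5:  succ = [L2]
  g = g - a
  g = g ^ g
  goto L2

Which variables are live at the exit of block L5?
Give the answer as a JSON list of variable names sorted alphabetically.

Block summaries:
  L0: {a,z} / ∅
  L1: {g} / ∅
  L2: {g,i} / ∅
  L3: {z} / ∅
  L4: {a,g} / ∅
  L5: {g} / {a,g}

Live sets:
  live L0: ∅→{a}
  live L1: ∅→∅
  live L2: {a}→{a,g}
  live L3: {a,g}→{a,g}
  live L4: ∅→{a,g}
  live L5: {a,g}→{a}

live-out(L5) = ["a"]

Answer: ["a"]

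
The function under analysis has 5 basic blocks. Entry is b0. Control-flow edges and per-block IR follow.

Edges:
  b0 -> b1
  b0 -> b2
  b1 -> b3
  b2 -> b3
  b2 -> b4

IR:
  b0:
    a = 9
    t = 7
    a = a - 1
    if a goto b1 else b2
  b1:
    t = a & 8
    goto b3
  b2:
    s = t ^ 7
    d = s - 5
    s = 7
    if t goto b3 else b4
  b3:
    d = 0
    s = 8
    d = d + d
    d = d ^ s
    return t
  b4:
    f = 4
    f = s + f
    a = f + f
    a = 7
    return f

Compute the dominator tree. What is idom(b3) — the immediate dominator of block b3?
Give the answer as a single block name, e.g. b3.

idom tree: b1←b0 b2←b0 b3←b0 b4←b2
Join-block Dom:
  b3: preds {b1,b2}: {b0,b1} ∩ {b0,b2} = {b0}; idom=b0

idom(b3) = b0

Answer: b0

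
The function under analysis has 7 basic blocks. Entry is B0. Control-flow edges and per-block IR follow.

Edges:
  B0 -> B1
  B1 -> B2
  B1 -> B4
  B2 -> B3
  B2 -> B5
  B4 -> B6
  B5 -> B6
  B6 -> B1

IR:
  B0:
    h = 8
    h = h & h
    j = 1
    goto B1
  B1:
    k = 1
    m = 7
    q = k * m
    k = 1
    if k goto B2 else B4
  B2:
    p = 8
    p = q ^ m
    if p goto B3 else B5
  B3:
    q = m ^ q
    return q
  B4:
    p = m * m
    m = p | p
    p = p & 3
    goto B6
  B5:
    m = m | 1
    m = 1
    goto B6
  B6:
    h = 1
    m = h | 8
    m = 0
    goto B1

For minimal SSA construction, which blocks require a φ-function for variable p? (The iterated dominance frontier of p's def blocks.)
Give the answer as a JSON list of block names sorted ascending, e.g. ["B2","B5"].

Answer: ["B1", "B6"]

Working:
idom tree: B1←B0 B2←B1 B3←B2 B4←B1 B5←B2 B6←B1
Join-block Dom:
  B1: preds {B0,B6}: {B0} ∩ {B0,B1,B6} = {B0}; idom=B0
  B6: preds {B4,B5}: {B0,B1,B4} ∩ {B0,B1,B2,B5} = {B0,B1}; idom=B1

DF walk-up:
  B1←B0: walk · to B0
  B1←B6: walk B6→B1 to B0
  B6←B4: walk B4 to B1
  B6←B5: walk B5→B2 to B1
  B0: DF=∅
  B1: DF={B1}
  B2: DF={B6}
  B3: DF=∅
  B4: DF={B6}
  B5: DF={B6}
  B6: DF={B1}

φ for p: defs {B2,B4}
  DF⁺ = {B1,B6}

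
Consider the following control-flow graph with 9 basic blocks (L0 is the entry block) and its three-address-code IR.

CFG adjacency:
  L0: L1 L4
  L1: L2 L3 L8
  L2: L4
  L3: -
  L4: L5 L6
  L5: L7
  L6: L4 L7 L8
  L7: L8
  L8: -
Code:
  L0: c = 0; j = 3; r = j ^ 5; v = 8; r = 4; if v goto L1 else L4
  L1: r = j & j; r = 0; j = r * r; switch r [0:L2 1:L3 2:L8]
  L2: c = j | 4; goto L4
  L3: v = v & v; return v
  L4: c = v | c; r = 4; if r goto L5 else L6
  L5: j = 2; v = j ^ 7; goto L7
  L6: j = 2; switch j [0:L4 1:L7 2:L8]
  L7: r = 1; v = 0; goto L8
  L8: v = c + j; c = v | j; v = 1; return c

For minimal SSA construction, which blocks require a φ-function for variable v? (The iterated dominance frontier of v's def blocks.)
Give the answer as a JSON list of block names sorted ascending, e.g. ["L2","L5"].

Answer: ["L7", "L8"]

Analysis:
idom tree: L1←L0 L2←L1 L3←L1 L4←L0 L5←L4 L6←L4 L7←L4 L8←L0
Join-block Dom:
  L4: preds {L0,L2,L6}: {L0} ∩ {L0,L1,L2} ∩ {L0,L4,L6} = {L0}; idom=L0
  L7: preds {L5,L6}: {L0,L4,L5} ∩ {L0,L4,L6} = {L0,L4}; idom=L4
  L8: preds {L1,L6,L7}: {L0,L1} ∩ {L0,L4,L6} ∩ {L0,L4,L7} = {L0}; idom=L0

Frontier:
  join L4 pred L0: · stop@L0
  join L4 pred L2: L2→L1 stop@L0
  join L4 pred L6: L6→L4 stop@L0
  join L7 pred L5: L5 stop@L4
  join L7 pred L6: L6 stop@L4
  join L8 pred L1: L1 stop@L0
  join L8 pred L6: L6→L4 stop@L0
  join L8 pred L7: L7→L4 stop@L0
  L0: DF=∅
  L1: DF={L4,L8}
  L2: DF={L4}
  L3: DF=∅
  L4: DF={L4,L8}
  L5: DF={L7}
  L6: DF={L4,L7,L8}
  L7: DF={L8}
  L8: DF=∅

φ for v: defs {L0,L3,L5,L7,L8}
  DF⁺ = {L7,L8}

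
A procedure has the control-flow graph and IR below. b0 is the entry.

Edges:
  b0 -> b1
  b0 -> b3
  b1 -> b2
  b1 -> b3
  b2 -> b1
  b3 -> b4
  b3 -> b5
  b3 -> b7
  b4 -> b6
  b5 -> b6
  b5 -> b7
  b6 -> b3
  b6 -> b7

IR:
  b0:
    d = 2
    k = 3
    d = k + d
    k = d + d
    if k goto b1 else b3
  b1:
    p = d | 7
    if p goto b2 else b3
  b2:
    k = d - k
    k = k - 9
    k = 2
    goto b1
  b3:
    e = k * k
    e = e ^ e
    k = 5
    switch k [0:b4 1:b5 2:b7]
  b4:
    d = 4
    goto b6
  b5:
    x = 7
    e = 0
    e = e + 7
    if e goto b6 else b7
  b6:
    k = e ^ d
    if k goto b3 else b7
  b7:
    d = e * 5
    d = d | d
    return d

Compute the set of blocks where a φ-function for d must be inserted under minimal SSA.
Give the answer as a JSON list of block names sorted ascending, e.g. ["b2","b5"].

idom tree: b1←b0 b2←b1 b3←b0 b4←b3 b5←b3 b6←b3 b7←b3
Dom at joins:
  b1: preds {b0,b2}: {b0} ∩ {b0,b1,b2} = {b0}; idom=b0
  b3: preds {b0,b1,b6}: {b0} ∩ {b0,b1} ∩ {b0,b3,b6} = {b0}; idom=b0
  b6: preds {b4,b5}: {b0,b3,b4} ∩ {b0,b3,b5} = {b0,b3}; idom=b3
  b7: preds {b3,b5,b6}: {b0,b3} ∩ {b0,b3,b5} ∩ {b0,b3,b6} = {b0,b3}; idom=b3

Frontier:
  join b1 pred b0: · stop@b0
  join b1 pred b2: b2→b1 stop@b0
  join b3 pred b0: · stop@b0
  join b3 pred b1: b1 stop@b0
  join b3 pred b6: b6→b3 stop@b0
  join b6 pred b4: b4 stop@b3
  join b6 pred b5: b5 stop@b3
  join b7 pred b3: · stop@b3
  join b7 pred b5: b5 stop@b3
  join b7 pred b6: b6 stop@b3
  b0: DF=∅
  b1: DF={b1,b3}
  b2: DF={b1}
  b3: DF={b3}
  b4: DF={b6}
  b5: DF={b6,b7}
  b6: DF={b3,b7}
  b7: DF=∅

φ for d: defs {b0,b4,b7}
  DF⁺ = {b3,b6,b7}

Answer: ["b3", "b6", "b7"]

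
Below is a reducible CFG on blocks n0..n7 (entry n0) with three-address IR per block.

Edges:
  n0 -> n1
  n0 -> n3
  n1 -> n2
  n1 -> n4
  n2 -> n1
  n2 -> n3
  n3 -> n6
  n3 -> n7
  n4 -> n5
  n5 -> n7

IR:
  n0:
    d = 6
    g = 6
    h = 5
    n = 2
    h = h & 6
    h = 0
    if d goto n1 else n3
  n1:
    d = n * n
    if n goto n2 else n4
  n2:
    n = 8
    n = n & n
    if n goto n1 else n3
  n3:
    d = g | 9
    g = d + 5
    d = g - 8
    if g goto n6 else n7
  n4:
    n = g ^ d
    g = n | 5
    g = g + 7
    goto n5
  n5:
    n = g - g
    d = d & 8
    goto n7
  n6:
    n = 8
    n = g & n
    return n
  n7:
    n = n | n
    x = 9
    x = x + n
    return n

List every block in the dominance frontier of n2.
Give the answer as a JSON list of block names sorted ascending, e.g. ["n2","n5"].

Answer: ["n1", "n3"]

Working:
idom tree: n1←n0 n2←n1 n3←n0 n4←n1 n5←n4 n6←n3 n7←n0
Dom∩ at merges:
  n1: preds {n0,n2}: {n0} ∩ {n0,n1,n2} = {n0}; idom=n0
  n3: preds {n0,n2}: {n0} ∩ {n0,n1,n2} = {n0}; idom=n0
  n7: preds {n3,n5}: {n0,n3} ∩ {n0,n1,n4,n5} = {n0}; idom=n0

DF derivation:
  join n1 pred n0: · stop@n0
  join n1 pred n2: n2→n1 stop@n0
  join n3 pred n0: · stop@n0
  join n3 pred n2: n2→n1 stop@n0
  join n7 pred n3: n3 stop@n0
  join n7 pred n5: n5→n4→n1 stop@n0
  n0 → ∅
  n1 → {n1,n3,n7}
  n2 → {n1,n3}
  n3 → {n7}
  n4 → {n7}
  n5 → {n7}
  n6 → ∅
  n7 → ∅

DF(n2) = ["n1", "n3"]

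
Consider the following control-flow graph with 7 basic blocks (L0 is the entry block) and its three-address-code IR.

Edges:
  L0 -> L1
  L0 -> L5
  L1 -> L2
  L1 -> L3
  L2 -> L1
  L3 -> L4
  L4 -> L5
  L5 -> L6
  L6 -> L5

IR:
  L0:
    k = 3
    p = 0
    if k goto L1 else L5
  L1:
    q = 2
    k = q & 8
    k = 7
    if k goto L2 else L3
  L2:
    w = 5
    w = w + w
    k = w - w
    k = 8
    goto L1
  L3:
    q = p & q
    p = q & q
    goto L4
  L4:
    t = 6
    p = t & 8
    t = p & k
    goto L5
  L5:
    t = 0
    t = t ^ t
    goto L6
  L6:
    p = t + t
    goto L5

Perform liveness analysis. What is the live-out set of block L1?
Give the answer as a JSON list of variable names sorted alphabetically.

Answer: ["k", "p", "q"]

Analysis:
Per-block:
  L0 def {k,p} use ∅
  L1 def {k,q} use ∅
  L2 def {k,w} use ∅
  L3 def {p,q} use {p,q}
  L4 def {p,t} use {k}
  L5 def {t} use ∅
  L6 def {p} use {t}

Live sets:
  L0: in=∅ out={p}
  L1: in={p} out={k,p,q}
  L2: in={p} out={p}
  L3: in={k,p,q} out={k}
  L4: in={k} out=∅
  L5: in=∅ out={t}
  L6: in={t} out=∅

live-out(L1) = ["k", "p", "q"]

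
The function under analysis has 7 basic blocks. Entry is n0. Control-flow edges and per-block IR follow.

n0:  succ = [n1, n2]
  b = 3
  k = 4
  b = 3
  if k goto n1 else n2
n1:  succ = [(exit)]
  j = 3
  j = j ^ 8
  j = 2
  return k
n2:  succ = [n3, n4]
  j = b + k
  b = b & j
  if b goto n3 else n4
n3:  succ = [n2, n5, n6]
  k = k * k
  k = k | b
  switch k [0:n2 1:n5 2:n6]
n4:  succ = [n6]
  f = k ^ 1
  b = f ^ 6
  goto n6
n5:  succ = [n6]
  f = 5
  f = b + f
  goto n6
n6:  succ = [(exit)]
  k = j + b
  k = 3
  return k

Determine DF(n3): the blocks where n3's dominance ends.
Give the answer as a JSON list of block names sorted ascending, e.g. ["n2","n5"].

idom tree: n1←n0 n2←n0 n3←n2 n4←n2 n5←n3 n6←n2
Dom at joins:
  n2: preds {n0,n3}: {n0} ∩ {n0,n2,n3} = {n0}; idom=n0
  n6: preds {n3,n4,n5}: {n0,n2,n3} ∩ {n0,n2,n4} ∩ {n0,n2,n3,n5} = {n0,n2}; idom=n2

Frontier:
  join n2 pred n0: · stop@n0
  join n2 pred n3: n3→n2 stop@n0
  join n6 pred n3: n3 stop@n2
  join n6 pred n4: n4 stop@n2
  join n6 pred n5: n5→n3 stop@n2
  n0 → ∅
  n1 → ∅
  n2 → {n2}
  n3 → {n2,n6}
  n4 → {n6}
  n5 → {n6}
  n6 → ∅

DF(n3) = ["n2", "n6"]

Answer: ["n2", "n6"]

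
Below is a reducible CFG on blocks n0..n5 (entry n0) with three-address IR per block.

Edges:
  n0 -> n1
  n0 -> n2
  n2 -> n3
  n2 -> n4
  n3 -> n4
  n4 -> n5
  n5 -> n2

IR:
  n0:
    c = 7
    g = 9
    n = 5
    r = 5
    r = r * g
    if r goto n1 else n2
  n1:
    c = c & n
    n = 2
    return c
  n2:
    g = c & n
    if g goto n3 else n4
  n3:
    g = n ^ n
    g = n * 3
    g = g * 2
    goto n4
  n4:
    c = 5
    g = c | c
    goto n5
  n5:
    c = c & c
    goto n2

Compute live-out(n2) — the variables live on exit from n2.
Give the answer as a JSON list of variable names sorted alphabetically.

Block summaries:
  n0: def={c,g,n,r} ue=∅
  n1: def={c,n} ue={c,n}
  n2: def={g} ue={c,n}
  n3: def={g} ue={n}
  n4: def={c,g} ue=∅
  n5: def={c} ue={c}

Live sets:
  n0: in=∅ out={c,n}
  n1: in={c,n} out=∅
  n2: in={c,n} out={n}
  n3: in={n} out={n}
  n4: in={n} out={c,n}
  n5: in={c,n} out={c,n}

live-out(n2) = ["n"]

Answer: ["n"]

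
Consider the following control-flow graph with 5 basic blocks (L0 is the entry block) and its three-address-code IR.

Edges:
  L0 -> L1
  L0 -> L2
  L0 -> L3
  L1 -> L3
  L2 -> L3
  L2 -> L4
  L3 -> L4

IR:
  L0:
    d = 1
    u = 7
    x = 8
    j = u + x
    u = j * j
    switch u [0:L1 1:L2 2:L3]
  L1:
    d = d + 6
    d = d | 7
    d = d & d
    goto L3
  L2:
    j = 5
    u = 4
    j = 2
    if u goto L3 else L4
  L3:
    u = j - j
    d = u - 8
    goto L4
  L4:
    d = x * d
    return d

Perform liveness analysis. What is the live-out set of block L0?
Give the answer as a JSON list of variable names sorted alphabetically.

Block summaries:
  L0 def {d,j,u,x} use ∅
  L1 def {d} use {d}
  L2 def {j,u} use ∅
  L3 def {d,u} use {j}
  L4 def {d} use {d,x}

Liveness:
  live L0: ∅→{d,j,x}
  live L1: {d,j,x}→{j,x}
  live L2: {d,x}→{d,j,x}
  live L3: {j,x}→{d,x}
  live L4: {d,x}→∅

live-out(L0) = ["d", "j", "x"]

Answer: ["d", "j", "x"]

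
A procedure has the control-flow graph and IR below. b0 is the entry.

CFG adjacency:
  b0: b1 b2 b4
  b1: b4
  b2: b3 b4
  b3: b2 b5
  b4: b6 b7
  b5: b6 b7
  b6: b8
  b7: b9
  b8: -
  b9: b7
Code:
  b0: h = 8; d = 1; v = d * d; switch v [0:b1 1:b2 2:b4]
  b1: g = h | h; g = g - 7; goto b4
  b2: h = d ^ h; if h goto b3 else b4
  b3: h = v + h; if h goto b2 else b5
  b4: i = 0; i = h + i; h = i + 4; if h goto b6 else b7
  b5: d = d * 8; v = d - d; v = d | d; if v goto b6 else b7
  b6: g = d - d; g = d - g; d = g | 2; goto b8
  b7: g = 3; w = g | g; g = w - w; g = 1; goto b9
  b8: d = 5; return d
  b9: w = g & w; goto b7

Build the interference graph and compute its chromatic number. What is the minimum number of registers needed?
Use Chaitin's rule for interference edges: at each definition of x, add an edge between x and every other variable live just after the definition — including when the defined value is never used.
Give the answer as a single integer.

def/use:
  b0: {d,h,v} / ∅
  b1: {g} / {h}
  b2: {h} / {d,h}
  b3: {h} / {h,v}
  b4: {h,i} / {h}
  b5: {d,v} / {d}
  b6: {d,g} / {d}
  b7: {g,w} / ∅
  b8: {d} / ∅
  b9: {w} / {g,w}

Live sets:
  live b0: ∅→{d,h,v}
  live b1: {d,h}→{d,h}
  live b2: {d,h,v}→{d,h,v}
  live b3: {d,h,v}→{d,h,v}
  live b4: {d,h}→{d}
  live b5: {d}→{d}
  live b6: {d}→∅
  live b7: ∅→{g,w}
  live b8: ∅→∅
  live b9: {g,w}→∅

Interfere edges:
  d↔{g,h,i,v}
  g↔{d,h,w}
  h↔{d,g,i,v}
  i↔{d,h}
  v↔{d,h}
  w↔{g}

Colouring:
  lower bound: {d,g,h} mutually conflict ⇒ χ ≥ 3
  assign d→r0 g→r2 h→r1 i→r2 v→r2 w→r0 — no edge inside a register ⇒ χ ≤ 3
  χ = 3

Answer: 3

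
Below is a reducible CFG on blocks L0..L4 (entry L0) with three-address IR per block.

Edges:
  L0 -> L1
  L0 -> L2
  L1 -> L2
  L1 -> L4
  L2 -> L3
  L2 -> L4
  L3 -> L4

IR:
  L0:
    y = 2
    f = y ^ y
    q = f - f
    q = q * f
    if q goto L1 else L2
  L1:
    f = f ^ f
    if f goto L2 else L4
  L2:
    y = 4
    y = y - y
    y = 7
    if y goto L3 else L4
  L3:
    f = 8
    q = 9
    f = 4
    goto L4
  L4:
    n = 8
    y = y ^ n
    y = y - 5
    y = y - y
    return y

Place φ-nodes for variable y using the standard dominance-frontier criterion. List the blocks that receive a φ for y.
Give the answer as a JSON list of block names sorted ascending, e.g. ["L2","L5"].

idom tree: L1←L0 L2←L0 L3←L2 L4←L0
Dom∩ at merges:
  L2: preds {L0,L1}: {L0} ∩ {L0,L1} = {L0}; idom=L0
  L4: preds {L1,L2,L3}: {L0,L1} ∩ {L0,L2} ∩ {L0,L2,L3} = {L0}; idom=L0

DF walk-up:
  L2←L0: walk · to L0
  L2←L1: walk L1 to L0
  L4←L1: walk L1 to L0
  L4←L2: walk L2 to L0
  L4←L3: walk L3→L2 to L0
  DF(L0)=∅
  DF(L1)={L2,L4}
  DF(L2)={L4}
  DF(L3)={L4}
  DF(L4)=∅

φ for y: defs {L0,L2,L4}
  DF⁺ = {L4}

Answer: ["L4"]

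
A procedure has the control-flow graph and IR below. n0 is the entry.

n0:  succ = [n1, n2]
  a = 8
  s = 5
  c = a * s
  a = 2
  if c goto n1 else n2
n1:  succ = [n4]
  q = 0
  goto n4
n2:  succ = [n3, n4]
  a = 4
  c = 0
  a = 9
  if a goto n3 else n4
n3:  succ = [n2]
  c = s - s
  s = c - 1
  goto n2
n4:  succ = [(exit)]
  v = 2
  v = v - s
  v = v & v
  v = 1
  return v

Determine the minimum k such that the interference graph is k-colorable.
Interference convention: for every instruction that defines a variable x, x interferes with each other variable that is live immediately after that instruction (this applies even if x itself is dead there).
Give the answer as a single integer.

Answer: 3

Derivation:
Per-block:
  n0: def={a,c,s} ue=∅
  n1: def={q} ue=∅
  n2: def={a,c} ue=∅
  n3: def={c,s} ue={s}
  n4: def={v} ue={s}

Backward fixpoint:
  n0: in=∅ out={s}
  n1: in={s} out={s}
  n2: in={s} out={s}
  n3: in={s} out={s}
  n4: in={s} out=∅

Interference:
  a↔{c,s}
  c↔{a,s}
  q↔{s}
  s↔{a,c,q,v}
  v↔{s}

Chromatic number:
  lower bound: {a,c,s} mutually conflict ⇒ χ ≥ 3
  assign a→R1 c→R2 q→R1 s→R0 v→R1 — no edge inside a register ⇒ χ ≤ 3
  χ = 3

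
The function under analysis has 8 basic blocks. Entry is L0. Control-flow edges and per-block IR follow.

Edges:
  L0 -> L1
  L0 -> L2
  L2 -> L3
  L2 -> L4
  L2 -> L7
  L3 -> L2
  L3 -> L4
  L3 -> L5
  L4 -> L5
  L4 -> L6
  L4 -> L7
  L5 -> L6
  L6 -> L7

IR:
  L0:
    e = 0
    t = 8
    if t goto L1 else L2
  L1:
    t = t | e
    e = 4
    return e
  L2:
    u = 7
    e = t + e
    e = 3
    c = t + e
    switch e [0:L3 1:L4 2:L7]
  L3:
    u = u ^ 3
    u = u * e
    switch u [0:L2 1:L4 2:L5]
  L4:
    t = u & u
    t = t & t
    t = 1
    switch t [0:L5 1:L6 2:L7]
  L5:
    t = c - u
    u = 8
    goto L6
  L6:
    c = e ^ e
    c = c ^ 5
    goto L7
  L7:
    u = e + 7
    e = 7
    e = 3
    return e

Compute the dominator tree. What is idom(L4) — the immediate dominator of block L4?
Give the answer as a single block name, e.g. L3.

Answer: L2

Analysis:
idom tree: L1←L0 L2←L0 L3←L2 L4←L2 L5←L2 L6←L2 L7←L2
Dom∩ at merges:
  L2: preds {L0,L3}: {L0} ∩ {L0,L2,L3} = {L0}; idom=L0
  L4: preds {L2,L3}: {L0,L2} ∩ {L0,L2,L3} = {L0,L2}; idom=L2
  L5: preds {L3,L4}: {L0,L2,L3} ∩ {L0,L2,L4} = {L0,L2}; idom=L2
  L6: preds {L4,L5}: {L0,L2,L4} ∩ {L0,L2,L5} = {L0,L2}; idom=L2
  L7: preds {L2,L4,L6}: {L0,L2} ∩ {L0,L2,L4} ∩ {L0,L2,L6} = {L0,L2}; idom=L2

idom(L4) = L2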